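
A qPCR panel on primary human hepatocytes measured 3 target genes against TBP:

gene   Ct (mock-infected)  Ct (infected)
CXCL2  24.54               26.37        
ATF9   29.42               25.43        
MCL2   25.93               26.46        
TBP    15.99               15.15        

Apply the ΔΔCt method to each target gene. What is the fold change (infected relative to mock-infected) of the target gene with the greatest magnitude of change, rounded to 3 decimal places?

CXCL2: ΔΔCt = (26.37−15.15) − (24.54−15.99) = 11.22 − 8.55 = 2.67; fold change = 2^-2.67 = 0.157
ATF9: ΔΔCt = (25.43−15.15) − (29.42−15.99) = 10.28 − 13.43 = -3.15; fold change = 2^3.15 = 8.877
MCL2: ΔΔCt = (26.46−15.15) − (25.93−15.99) = 11.31 − 9.94 = 1.37; fold change = 2^-1.37 = 0.387
ATF9 has the largest |ΔΔCt| = 3.15.

8.877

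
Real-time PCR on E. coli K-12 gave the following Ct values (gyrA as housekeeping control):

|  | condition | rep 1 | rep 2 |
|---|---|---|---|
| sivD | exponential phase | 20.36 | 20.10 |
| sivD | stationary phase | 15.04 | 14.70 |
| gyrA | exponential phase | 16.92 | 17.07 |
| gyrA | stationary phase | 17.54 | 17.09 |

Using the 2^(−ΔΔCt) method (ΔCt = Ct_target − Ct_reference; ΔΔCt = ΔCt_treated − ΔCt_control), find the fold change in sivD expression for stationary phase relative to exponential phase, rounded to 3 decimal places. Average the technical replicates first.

51.268

Mean Ct: sivD exponential phase 20.230; sivD stationary phase 14.870; gyrA exponential phase 16.995; gyrA stationary phase 17.315
ΔCt(exponential phase) = 20.230 − 16.995 = 3.235
ΔCt(stationary phase) = 14.870 − 17.315 = -2.445
ΔΔCt = -2.445 − 3.235 = -5.680
Fold change = 2^(−(-5.680)) = 2^5.680 = 51.2685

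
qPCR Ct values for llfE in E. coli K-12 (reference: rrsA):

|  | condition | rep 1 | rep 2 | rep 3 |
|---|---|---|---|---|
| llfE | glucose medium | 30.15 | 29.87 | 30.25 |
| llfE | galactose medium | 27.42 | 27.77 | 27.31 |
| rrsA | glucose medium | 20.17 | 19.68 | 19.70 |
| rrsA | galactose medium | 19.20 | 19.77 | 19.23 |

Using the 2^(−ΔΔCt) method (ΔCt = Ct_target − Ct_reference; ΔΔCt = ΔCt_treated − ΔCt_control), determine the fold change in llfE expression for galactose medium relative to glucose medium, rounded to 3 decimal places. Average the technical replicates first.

Mean Ct: llfE glucose medium 30.090; llfE galactose medium 27.500; rrsA glucose medium 19.850; rrsA galactose medium 19.400
ΔCt(glucose medium) = 30.090 − 19.850 = 10.240
ΔCt(galactose medium) = 27.500 − 19.400 = 8.100
ΔΔCt = 8.100 − 10.240 = -2.140
Fold change = 2^(−(-2.140)) = 2^2.140 = 4.4076

4.408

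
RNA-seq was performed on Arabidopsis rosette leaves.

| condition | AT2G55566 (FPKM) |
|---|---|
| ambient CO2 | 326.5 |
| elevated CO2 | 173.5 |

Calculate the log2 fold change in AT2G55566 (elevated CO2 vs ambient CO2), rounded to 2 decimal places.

-0.91

Fold change = 173.5 / 326.5 = 0.5314
log2(0.5314) = -0.912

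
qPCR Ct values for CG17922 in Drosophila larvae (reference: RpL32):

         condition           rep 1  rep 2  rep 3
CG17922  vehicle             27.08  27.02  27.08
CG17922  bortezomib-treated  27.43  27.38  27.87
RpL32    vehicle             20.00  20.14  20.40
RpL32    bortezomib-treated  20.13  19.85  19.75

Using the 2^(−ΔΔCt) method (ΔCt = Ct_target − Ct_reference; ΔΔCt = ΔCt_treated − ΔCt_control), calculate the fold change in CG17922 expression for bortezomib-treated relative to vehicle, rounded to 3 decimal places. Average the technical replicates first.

Mean Ct: CG17922 vehicle 27.060; CG17922 bortezomib-treated 27.560; RpL32 vehicle 20.180; RpL32 bortezomib-treated 19.910
ΔCt(vehicle) = 27.060 − 20.180 = 6.880
ΔCt(bortezomib-treated) = 27.560 − 19.910 = 7.650
ΔΔCt = 7.650 − 6.880 = 0.770
Fold change = 2^(−0.770) = 0.5864

0.586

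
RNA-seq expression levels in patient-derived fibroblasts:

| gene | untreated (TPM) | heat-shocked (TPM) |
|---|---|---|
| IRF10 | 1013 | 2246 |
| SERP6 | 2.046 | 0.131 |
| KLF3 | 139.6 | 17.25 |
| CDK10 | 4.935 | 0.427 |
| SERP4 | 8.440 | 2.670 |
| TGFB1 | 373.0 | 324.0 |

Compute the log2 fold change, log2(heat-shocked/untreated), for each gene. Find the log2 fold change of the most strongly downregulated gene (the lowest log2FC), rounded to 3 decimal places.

-3.965

log2(2246/1013) = 1.149  (IRF10)
log2(0.131/2.046) = -3.965  (SERP6)
log2(17.25/139.6) = -3.017  (KLF3)
log2(0.427/4.935) = -3.531  (CDK10)
log2(2.670/8.440) = -1.660  (SERP4)
log2(324.0/373.0) = -0.203  (TGFB1)
SERP6 is most strongly downregulated.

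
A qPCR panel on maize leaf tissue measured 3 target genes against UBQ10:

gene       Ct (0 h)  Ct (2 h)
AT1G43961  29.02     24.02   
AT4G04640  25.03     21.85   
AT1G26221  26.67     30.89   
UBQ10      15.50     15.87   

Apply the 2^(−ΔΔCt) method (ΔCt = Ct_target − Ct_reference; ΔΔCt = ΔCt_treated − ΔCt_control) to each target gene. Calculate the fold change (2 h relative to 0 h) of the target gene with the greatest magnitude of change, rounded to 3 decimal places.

41.355

AT1G43961: ΔΔCt = (24.02−15.87) − (29.02−15.50) = 8.15 − 13.52 = -5.37; fold change = 2^5.37 = 41.355
AT4G04640: ΔΔCt = (21.85−15.87) − (25.03−15.50) = 5.98 − 9.53 = -3.55; fold change = 2^3.55 = 11.713
AT1G26221: ΔΔCt = (30.89−15.87) − (26.67−15.50) = 15.02 − 11.17 = 3.85; fold change = 2^-3.85 = 0.069
AT1G43961 has the largest |ΔΔCt| = 5.37.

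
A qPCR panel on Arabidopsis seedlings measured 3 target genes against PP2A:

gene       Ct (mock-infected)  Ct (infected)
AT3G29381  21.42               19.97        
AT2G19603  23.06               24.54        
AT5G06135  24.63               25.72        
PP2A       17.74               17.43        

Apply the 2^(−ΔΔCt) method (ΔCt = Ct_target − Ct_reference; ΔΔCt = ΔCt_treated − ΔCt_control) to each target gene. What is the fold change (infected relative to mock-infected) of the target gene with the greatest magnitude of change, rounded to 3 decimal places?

0.289

AT3G29381: ΔΔCt = (19.97−17.43) − (21.42−17.74) = 2.54 − 3.68 = -1.14; fold change = 2^1.14 = 2.204
AT2G19603: ΔΔCt = (24.54−17.43) − (23.06−17.74) = 7.11 − 5.32 = 1.79; fold change = 2^-1.79 = 0.289
AT5G06135: ΔΔCt = (25.72−17.43) − (24.63−17.74) = 8.29 − 6.89 = 1.40; fold change = 2^-1.40 = 0.379
AT2G19603 has the largest |ΔΔCt| = 1.79.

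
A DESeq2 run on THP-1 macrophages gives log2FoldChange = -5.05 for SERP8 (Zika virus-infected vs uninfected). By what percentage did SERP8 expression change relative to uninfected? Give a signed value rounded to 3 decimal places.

-96.981%

Fold change = 2^(-5.05) = 0.0302
Percent change = (FC − 1) × 100% = (0.0302 − 1) × 100 = -96.981%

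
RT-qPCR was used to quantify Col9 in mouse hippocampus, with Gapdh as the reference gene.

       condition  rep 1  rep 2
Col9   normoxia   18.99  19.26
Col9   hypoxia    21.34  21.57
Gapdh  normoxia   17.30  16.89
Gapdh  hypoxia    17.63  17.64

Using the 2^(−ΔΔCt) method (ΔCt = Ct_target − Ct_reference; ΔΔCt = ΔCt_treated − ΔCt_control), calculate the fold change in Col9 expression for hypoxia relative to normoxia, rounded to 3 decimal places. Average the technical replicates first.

Mean Ct: Col9 normoxia 19.125; Col9 hypoxia 21.455; Gapdh normoxia 17.095; Gapdh hypoxia 17.635
ΔCt(normoxia) = 19.125 − 17.095 = 2.030
ΔCt(hypoxia) = 21.455 − 17.635 = 3.820
ΔΔCt = 3.820 − 2.030 = 1.790
Fold change = 2^(−1.790) = 0.2892

0.289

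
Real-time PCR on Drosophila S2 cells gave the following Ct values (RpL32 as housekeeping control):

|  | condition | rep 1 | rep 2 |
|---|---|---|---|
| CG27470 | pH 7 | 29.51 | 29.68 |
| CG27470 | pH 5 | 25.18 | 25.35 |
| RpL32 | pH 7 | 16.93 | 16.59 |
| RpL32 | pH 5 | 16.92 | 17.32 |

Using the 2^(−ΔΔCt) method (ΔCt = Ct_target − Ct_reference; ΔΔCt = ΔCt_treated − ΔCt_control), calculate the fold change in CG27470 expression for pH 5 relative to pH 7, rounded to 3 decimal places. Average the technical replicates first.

Mean Ct: CG27470 pH 7 29.595; CG27470 pH 5 25.265; RpL32 pH 7 16.760; RpL32 pH 5 17.120
ΔCt(pH 7) = 29.595 − 16.760 = 12.835
ΔCt(pH 5) = 25.265 − 17.120 = 8.145
ΔΔCt = 8.145 − 12.835 = -4.690
Fold change = 2^(−(-4.690)) = 2^4.690 = 25.8125

25.813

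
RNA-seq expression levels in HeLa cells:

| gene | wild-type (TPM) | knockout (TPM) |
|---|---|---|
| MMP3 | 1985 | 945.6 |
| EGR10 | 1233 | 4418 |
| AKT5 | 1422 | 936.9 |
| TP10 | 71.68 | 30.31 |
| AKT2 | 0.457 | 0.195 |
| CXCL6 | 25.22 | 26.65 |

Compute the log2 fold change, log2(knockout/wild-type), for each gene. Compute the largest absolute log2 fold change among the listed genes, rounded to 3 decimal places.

log2(945.6/1985) = -1.070  (MMP3)
log2(4418/1233) = 1.841  (EGR10)
log2(936.9/1422) = -0.602  (AKT5)
log2(30.31/71.68) = -1.242  (TP10)
log2(0.195/0.457) = -1.229  (AKT2)
log2(26.65/25.22) = 0.080  (CXCL6)
The largest magnitude belongs to EGR10.

1.841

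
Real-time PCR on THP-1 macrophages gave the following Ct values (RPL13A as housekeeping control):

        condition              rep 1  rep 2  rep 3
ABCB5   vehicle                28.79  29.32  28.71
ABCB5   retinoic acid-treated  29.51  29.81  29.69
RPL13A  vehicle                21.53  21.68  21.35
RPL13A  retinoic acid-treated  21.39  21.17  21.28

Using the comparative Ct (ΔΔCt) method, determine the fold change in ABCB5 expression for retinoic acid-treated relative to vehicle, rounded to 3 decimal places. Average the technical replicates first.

0.511

Mean Ct: ABCB5 vehicle 28.940; ABCB5 retinoic acid-treated 29.670; RPL13A vehicle 21.520; RPL13A retinoic acid-treated 21.280
ΔCt(vehicle) = 28.940 − 21.520 = 7.420
ΔCt(retinoic acid-treated) = 29.670 − 21.280 = 8.390
ΔΔCt = 8.390 − 7.420 = 0.970
Fold change = 2^(−0.970) = 0.5105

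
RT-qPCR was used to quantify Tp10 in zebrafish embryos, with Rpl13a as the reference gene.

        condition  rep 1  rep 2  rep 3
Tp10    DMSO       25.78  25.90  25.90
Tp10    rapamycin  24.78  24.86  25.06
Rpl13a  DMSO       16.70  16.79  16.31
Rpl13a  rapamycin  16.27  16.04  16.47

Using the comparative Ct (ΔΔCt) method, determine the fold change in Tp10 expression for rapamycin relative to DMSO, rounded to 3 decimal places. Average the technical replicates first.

1.537

Mean Ct: Tp10 DMSO 25.860; Tp10 rapamycin 24.900; Rpl13a DMSO 16.600; Rpl13a rapamycin 16.260
ΔCt(DMSO) = 25.860 − 16.600 = 9.260
ΔCt(rapamycin) = 24.900 − 16.260 = 8.640
ΔΔCt = 8.640 − 9.260 = -0.620
Fold change = 2^(−(-0.620)) = 2^0.620 = 1.5369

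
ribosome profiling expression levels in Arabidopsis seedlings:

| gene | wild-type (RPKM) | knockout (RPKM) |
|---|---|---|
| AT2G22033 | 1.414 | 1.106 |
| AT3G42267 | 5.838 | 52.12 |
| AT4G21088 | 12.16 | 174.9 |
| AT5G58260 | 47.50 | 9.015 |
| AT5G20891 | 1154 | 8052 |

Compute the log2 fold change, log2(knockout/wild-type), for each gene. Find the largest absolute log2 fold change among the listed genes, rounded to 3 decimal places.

3.846

log2(1.106/1.414) = -0.354  (AT2G22033)
log2(52.12/5.838) = 3.158  (AT3G42267)
log2(174.9/12.16) = 3.846  (AT4G21088)
log2(9.015/47.50) = -2.398  (AT5G58260)
log2(8052/1154) = 2.803  (AT5G20891)
The largest magnitude belongs to AT4G21088.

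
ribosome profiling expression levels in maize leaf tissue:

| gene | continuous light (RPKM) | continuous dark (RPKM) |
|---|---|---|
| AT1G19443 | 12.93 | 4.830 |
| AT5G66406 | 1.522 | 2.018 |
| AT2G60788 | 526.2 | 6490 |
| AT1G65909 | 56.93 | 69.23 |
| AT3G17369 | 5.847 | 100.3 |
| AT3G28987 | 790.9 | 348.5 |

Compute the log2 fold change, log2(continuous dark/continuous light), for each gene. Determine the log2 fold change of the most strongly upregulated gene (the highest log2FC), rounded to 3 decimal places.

4.100

log2(4.830/12.93) = -1.421  (AT1G19443)
log2(2.018/1.522) = 0.407  (AT5G66406)
log2(6490/526.2) = 3.625  (AT2G60788)
log2(69.23/56.93) = 0.282  (AT1G65909)
log2(100.3/5.847) = 4.100  (AT3G17369)
log2(348.5/790.9) = -1.182  (AT3G28987)
AT3G17369 is most strongly upregulated.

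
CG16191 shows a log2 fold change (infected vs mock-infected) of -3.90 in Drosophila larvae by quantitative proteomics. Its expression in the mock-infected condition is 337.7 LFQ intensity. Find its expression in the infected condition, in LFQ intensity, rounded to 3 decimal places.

22.621

Fold change = 2^(-3.90) = 0.0670
infected expression = 337.7 × 0.0670 = 22.621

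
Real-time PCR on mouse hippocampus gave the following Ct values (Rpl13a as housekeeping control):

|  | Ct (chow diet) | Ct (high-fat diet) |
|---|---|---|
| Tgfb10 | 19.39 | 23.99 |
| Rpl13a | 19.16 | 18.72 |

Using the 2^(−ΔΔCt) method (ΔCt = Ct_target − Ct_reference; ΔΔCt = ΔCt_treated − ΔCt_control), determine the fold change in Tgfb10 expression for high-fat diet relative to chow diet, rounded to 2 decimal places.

0.03

ΔCt(chow diet) = 19.390 − 19.160 = 0.230
ΔCt(high-fat diet) = 23.990 − 18.720 = 5.270
ΔΔCt = 5.270 − 0.230 = 5.040
Fold change = 2^(−5.040) = 0.030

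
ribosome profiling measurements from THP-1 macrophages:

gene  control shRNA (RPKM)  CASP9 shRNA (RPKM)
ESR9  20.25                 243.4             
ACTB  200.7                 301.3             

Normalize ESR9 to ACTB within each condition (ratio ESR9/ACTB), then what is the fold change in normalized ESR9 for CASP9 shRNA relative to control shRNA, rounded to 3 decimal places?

8.007

ESR9/ACTB (control shRNA) = 20.25 / 200.7 = 0.1009
ESR9/ACTB (CASP9 shRNA) = 243.4 / 301.3 = 0.80783
Fold change = 0.80783 / 0.1009 = 8.0065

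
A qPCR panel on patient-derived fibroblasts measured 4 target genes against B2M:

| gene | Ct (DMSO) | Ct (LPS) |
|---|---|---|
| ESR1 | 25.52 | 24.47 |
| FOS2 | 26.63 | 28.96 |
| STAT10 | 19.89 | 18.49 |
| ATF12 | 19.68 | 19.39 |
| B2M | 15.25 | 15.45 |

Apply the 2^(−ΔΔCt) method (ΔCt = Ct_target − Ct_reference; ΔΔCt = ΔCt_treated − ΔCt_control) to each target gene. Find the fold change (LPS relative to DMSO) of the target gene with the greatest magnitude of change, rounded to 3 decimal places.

0.228

ESR1: ΔΔCt = (24.47−15.45) − (25.52−15.25) = 9.02 − 10.27 = -1.25; fold change = 2^1.25 = 2.378
FOS2: ΔΔCt = (28.96−15.45) − (26.63−15.25) = 13.51 − 11.38 = 2.13; fold change = 2^-2.13 = 0.228
STAT10: ΔΔCt = (18.49−15.45) − (19.89−15.25) = 3.04 − 4.64 = -1.60; fold change = 2^1.60 = 3.031
ATF12: ΔΔCt = (19.39−15.45) − (19.68−15.25) = 3.94 − 4.43 = -0.49; fold change = 2^0.49 = 1.404
FOS2 has the largest |ΔΔCt| = 2.13.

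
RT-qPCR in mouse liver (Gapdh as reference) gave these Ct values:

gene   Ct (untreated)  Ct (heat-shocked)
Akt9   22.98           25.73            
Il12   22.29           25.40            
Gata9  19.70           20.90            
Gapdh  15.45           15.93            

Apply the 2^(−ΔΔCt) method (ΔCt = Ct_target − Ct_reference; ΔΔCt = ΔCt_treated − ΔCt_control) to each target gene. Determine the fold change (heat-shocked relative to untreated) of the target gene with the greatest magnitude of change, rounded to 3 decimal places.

Akt9: ΔΔCt = (25.73−15.93) − (22.98−15.45) = 9.80 − 7.53 = 2.27; fold change = 2^-2.27 = 0.207
Il12: ΔΔCt = (25.40−15.93) − (22.29−15.45) = 9.47 − 6.84 = 2.63; fold change = 2^-2.63 = 0.162
Gata9: ΔΔCt = (20.90−15.93) − (19.70−15.45) = 4.97 − 4.25 = 0.72; fold change = 2^-0.72 = 0.607
Il12 has the largest |ΔΔCt| = 2.63.

0.162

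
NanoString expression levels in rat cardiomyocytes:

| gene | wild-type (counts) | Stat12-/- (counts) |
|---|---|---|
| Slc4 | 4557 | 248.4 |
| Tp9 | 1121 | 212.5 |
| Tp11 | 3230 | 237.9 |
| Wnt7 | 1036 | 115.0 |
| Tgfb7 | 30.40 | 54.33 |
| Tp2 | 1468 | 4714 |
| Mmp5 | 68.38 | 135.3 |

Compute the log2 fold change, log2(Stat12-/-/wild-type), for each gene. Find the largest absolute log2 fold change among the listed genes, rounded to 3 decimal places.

log2(248.4/4557) = -4.197  (Slc4)
log2(212.5/1121) = -2.399  (Tp9)
log2(237.9/3230) = -3.763  (Tp11)
log2(115.0/1036) = -3.171  (Wnt7)
log2(54.33/30.40) = 0.838  (Tgfb7)
log2(4714/1468) = 1.683  (Tp2)
log2(135.3/68.38) = 0.985  (Mmp5)
The largest magnitude belongs to Slc4.

4.197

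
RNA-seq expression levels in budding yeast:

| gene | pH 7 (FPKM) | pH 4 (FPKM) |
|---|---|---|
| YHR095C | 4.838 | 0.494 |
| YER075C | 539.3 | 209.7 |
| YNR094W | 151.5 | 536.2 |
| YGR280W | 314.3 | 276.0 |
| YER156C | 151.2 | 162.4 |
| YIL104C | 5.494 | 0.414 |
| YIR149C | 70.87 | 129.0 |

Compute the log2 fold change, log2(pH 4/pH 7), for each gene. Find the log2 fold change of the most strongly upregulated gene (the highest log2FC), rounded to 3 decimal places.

1.823

log2(0.494/4.838) = -3.292  (YHR095C)
log2(209.7/539.3) = -1.363  (YER075C)
log2(536.2/151.5) = 1.823  (YNR094W)
log2(276.0/314.3) = -0.187  (YGR280W)
log2(162.4/151.2) = 0.103  (YER156C)
log2(0.414/5.494) = -3.730  (YIL104C)
log2(129.0/70.87) = 0.864  (YIR149C)
YNR094W is most strongly upregulated.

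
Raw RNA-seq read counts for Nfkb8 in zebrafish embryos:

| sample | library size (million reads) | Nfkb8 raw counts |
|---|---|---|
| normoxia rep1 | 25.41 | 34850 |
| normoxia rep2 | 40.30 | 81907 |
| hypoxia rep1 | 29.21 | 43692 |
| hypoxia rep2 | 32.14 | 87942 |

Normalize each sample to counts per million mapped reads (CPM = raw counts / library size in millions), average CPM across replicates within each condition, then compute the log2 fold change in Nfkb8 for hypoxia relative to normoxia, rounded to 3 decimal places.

CPM(normoxia rep1) = 34850 / 25.41 = 1371.5073
CPM(normoxia rep2) = 81907 / 40.30 = 2032.4318
CPM(hypoxia rep1) = 43692 / 29.21 = 1495.7891
CPM(hypoxia rep2) = 87942 / 32.14 = 2736.2166
mean CPM(normoxia) = 1701.9695; mean CPM(hypoxia) = 2116.0028
Fold change = 2116.0028 / 1701.9695 = 1.24327
log2(1.24327) = 0.3141

0.314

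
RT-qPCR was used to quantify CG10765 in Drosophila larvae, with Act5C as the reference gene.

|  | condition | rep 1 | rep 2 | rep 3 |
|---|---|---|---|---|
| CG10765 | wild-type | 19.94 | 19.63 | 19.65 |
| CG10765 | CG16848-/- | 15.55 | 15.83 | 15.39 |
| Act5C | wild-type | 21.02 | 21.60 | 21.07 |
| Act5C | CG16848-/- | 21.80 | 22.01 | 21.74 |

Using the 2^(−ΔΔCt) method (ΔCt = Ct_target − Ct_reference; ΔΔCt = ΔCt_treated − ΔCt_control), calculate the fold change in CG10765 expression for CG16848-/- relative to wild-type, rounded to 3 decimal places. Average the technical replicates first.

27.284

Mean Ct: CG10765 wild-type 19.740; CG10765 CG16848-/- 15.590; Act5C wild-type 21.230; Act5C CG16848-/- 21.850
ΔCt(wild-type) = 19.740 − 21.230 = -1.490
ΔCt(CG16848-/-) = 15.590 − 21.850 = -6.260
ΔΔCt = -6.260 − (-1.490) = -4.770
Fold change = 2^(−(-4.770)) = 2^4.770 = 27.2843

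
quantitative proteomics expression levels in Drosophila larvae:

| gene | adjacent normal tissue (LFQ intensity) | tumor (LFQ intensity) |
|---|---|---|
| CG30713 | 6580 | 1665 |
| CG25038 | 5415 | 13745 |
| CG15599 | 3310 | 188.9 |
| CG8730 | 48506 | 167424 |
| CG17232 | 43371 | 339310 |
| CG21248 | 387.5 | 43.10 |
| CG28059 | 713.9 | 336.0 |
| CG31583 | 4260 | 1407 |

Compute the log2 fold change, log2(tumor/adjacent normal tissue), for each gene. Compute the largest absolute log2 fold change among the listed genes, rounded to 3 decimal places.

log2(1665/6580) = -1.983  (CG30713)
log2(13745/5415) = 1.344  (CG25038)
log2(188.9/3310) = -4.131  (CG15599)
log2(167424/48506) = 1.787  (CG8730)
log2(339310/43371) = 2.968  (CG17232)
log2(43.10/387.5) = -3.168  (CG21248)
log2(336.0/713.9) = -1.087  (CG28059)
log2(1407/4260) = -1.598  (CG31583)
The largest magnitude belongs to CG15599.

4.131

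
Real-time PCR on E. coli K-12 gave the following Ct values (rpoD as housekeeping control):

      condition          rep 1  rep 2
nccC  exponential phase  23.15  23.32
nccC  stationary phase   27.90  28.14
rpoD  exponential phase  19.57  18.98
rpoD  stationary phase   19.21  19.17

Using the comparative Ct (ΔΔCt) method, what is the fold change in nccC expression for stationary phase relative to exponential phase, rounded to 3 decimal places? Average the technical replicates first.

Mean Ct: nccC exponential phase 23.235; nccC stationary phase 28.020; rpoD exponential phase 19.275; rpoD stationary phase 19.190
ΔCt(exponential phase) = 23.235 − 19.275 = 3.960
ΔCt(stationary phase) = 28.020 − 19.190 = 8.830
ΔΔCt = 8.830 − 3.960 = 4.870
Fold change = 2^(−4.870) = 0.0342

0.034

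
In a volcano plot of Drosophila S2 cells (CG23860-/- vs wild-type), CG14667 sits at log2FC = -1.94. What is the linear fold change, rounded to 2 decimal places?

Fold change = 2^(-1.94) = 0.261

0.26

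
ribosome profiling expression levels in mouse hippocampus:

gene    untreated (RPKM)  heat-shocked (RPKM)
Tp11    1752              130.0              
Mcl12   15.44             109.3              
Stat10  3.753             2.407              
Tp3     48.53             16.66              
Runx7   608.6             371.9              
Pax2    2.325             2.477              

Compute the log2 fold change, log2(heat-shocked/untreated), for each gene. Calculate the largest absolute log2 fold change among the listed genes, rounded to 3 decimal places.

log2(130.0/1752) = -3.752  (Tp11)
log2(109.3/15.44) = 2.824  (Mcl12)
log2(2.407/3.753) = -0.641  (Stat10)
log2(16.66/48.53) = -1.542  (Tp3)
log2(371.9/608.6) = -0.711  (Runx7)
log2(2.477/2.325) = 0.091  (Pax2)
The largest magnitude belongs to Tp11.

3.752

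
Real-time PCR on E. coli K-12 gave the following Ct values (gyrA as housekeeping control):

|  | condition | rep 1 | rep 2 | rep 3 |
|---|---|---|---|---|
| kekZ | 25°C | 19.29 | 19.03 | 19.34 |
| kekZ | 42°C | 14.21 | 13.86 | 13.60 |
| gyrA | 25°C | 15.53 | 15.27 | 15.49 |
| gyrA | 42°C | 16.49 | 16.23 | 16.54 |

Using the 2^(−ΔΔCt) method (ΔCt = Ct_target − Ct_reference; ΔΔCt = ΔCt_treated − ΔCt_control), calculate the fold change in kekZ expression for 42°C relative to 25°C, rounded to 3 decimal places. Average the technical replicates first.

Mean Ct: kekZ 25°C 19.220; kekZ 42°C 13.890; gyrA 25°C 15.430; gyrA 42°C 16.420
ΔCt(25°C) = 19.220 − 15.430 = 3.790
ΔCt(42°C) = 13.890 − 16.420 = -2.530
ΔΔCt = -2.530 − 3.790 = -6.320
Fold change = 2^(−(-6.320)) = 2^6.320 = 79.8932

79.893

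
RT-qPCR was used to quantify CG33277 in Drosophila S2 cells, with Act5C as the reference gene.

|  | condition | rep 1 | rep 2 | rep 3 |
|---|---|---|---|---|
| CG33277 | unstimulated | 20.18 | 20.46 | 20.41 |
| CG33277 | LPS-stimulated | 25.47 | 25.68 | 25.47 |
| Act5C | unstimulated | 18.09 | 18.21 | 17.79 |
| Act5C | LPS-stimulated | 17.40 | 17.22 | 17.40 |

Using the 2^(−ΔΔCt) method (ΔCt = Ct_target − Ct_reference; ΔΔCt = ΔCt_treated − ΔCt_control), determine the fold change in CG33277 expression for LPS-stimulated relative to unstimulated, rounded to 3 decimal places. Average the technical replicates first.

Mean Ct: CG33277 unstimulated 20.350; CG33277 LPS-stimulated 25.540; Act5C unstimulated 18.030; Act5C LPS-stimulated 17.340
ΔCt(unstimulated) = 20.350 − 18.030 = 2.320
ΔCt(LPS-stimulated) = 25.540 − 17.340 = 8.200
ΔΔCt = 8.200 − 2.320 = 5.880
Fold change = 2^(−5.880) = 0.0170

0.017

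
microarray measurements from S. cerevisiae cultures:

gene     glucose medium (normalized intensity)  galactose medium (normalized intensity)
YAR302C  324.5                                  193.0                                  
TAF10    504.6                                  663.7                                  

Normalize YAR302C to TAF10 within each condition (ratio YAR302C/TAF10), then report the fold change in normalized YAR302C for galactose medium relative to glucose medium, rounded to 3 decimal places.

0.452

YAR302C/TAF10 (glucose medium) = 324.5 / 504.6 = 0.64308
YAR302C/TAF10 (galactose medium) = 193.0 / 663.7 = 0.29079
Fold change = 0.29079 / 0.64308 = 0.4522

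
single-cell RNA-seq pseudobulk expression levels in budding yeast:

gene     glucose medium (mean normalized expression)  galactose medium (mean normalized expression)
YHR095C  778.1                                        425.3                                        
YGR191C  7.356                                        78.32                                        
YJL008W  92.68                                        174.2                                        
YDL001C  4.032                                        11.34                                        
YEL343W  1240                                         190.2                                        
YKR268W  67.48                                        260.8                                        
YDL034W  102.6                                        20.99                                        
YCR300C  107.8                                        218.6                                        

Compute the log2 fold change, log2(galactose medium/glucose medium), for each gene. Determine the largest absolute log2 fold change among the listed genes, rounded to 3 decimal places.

3.412

log2(425.3/778.1) = -0.871  (YHR095C)
log2(78.32/7.356) = 3.412  (YGR191C)
log2(174.2/92.68) = 0.910  (YJL008W)
log2(11.34/4.032) = 1.492  (YDL001C)
log2(190.2/1240) = -2.705  (YEL343W)
log2(260.8/67.48) = 1.950  (YKR268W)
log2(20.99/102.6) = -2.289  (YDL034W)
log2(218.6/107.8) = 1.020  (YCR300C)
The largest magnitude belongs to YGR191C.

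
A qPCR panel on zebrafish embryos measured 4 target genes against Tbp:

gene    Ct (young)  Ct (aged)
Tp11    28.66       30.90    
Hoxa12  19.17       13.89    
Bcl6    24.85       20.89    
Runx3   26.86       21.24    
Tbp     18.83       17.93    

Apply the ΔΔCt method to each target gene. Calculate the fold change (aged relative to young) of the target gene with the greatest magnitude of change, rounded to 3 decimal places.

Tp11: ΔΔCt = (30.90−17.93) − (28.66−18.83) = 12.97 − 9.83 = 3.14; fold change = 2^-3.14 = 0.113
Hoxa12: ΔΔCt = (13.89−17.93) − (19.17−18.83) = -4.04 − 0.34 = -4.38; fold change = 2^4.38 = 20.821
Bcl6: ΔΔCt = (20.89−17.93) − (24.85−18.83) = 2.96 − 6.02 = -3.06; fold change = 2^3.06 = 8.340
Runx3: ΔΔCt = (21.24−17.93) − (26.86−18.83) = 3.31 − 8.03 = -4.72; fold change = 2^4.72 = 26.355
Runx3 has the largest |ΔΔCt| = 4.72.

26.355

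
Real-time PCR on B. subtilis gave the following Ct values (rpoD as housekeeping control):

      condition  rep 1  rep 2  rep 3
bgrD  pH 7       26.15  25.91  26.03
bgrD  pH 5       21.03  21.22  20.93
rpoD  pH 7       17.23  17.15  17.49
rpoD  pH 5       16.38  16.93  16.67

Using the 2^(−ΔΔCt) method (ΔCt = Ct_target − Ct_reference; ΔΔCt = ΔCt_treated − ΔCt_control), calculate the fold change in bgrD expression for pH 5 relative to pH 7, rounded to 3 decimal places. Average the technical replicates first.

20.252

Mean Ct: bgrD pH 7 26.030; bgrD pH 5 21.060; rpoD pH 7 17.290; rpoD pH 5 16.660
ΔCt(pH 7) = 26.030 − 17.290 = 8.740
ΔCt(pH 5) = 21.060 − 16.660 = 4.400
ΔΔCt = 4.400 − 8.740 = -4.340
Fold change = 2^(−(-4.340)) = 2^4.340 = 20.2521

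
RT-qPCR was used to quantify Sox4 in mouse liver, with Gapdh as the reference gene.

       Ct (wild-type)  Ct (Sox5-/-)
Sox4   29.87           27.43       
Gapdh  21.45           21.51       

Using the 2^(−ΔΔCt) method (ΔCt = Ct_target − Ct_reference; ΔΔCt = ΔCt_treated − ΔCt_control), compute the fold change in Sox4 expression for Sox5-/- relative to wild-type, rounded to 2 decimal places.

ΔCt(wild-type) = 29.870 − 21.450 = 8.420
ΔCt(Sox5-/-) = 27.430 − 21.510 = 5.920
ΔΔCt = 5.920 − 8.420 = -2.500
Fold change = 2^(−(-2.500)) = 2^2.500 = 5.657

5.66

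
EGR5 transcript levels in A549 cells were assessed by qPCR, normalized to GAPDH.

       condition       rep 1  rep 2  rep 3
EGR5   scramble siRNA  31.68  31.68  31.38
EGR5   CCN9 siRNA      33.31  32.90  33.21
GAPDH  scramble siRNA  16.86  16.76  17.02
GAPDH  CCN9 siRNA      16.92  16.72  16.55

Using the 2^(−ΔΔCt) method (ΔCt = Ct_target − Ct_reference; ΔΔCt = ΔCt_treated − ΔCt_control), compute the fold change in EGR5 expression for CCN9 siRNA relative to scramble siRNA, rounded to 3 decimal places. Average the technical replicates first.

Mean Ct: EGR5 scramble siRNA 31.580; EGR5 CCN9 siRNA 33.140; GAPDH scramble siRNA 16.880; GAPDH CCN9 siRNA 16.730
ΔCt(scramble siRNA) = 31.580 − 16.880 = 14.700
ΔCt(CCN9 siRNA) = 33.140 − 16.730 = 16.410
ΔΔCt = 16.410 − 14.700 = 1.710
Fold change = 2^(−1.710) = 0.3057

0.306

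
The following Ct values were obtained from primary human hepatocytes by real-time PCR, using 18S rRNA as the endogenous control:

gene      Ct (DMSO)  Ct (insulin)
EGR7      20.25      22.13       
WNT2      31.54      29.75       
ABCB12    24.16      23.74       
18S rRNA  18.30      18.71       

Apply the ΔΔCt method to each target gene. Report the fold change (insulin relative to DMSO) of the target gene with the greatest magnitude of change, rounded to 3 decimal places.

EGR7: ΔΔCt = (22.13−18.71) − (20.25−18.30) = 3.42 − 1.95 = 1.47; fold change = 2^-1.47 = 0.361
WNT2: ΔΔCt = (29.75−18.71) − (31.54−18.30) = 11.04 − 13.24 = -2.20; fold change = 2^2.20 = 4.595
ABCB12: ΔΔCt = (23.74−18.71) − (24.16−18.30) = 5.03 − 5.86 = -0.83; fold change = 2^0.83 = 1.778
WNT2 has the largest |ΔΔCt| = 2.20.

4.595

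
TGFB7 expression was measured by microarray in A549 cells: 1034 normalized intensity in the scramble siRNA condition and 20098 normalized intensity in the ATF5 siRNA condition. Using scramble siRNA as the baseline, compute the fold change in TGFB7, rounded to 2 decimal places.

Fold change = 20098 / 1034 = 19.437
TGFB7 is upregulated.

19.44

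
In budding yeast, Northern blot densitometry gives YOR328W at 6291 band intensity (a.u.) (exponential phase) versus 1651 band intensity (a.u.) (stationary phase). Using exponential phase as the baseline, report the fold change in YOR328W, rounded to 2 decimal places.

Fold change = 1651 / 6291 = 0.262
YOR328W is downregulated.

0.26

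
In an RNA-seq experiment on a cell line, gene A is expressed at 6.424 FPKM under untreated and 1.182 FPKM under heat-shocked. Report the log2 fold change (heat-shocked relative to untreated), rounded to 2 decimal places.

-2.44

Fold change = 1.182 / 6.424 = 0.1840
log2(0.1840) = -2.442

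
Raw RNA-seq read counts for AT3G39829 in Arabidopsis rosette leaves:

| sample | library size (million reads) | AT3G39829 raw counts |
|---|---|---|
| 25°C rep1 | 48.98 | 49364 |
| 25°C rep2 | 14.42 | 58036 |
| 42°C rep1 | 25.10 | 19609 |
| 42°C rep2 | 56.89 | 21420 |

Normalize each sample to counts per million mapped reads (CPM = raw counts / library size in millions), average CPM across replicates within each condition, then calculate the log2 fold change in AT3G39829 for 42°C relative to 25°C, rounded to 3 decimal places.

-2.120

CPM(25°C rep1) = 49364 / 48.98 = 1007.8399
CPM(25°C rep2) = 58036 / 14.42 = 4024.6879
CPM(42°C rep1) = 19609 / 25.10 = 781.2351
CPM(42°C rep2) = 21420 / 56.89 = 376.5161
mean CPM(25°C) = 2516.2639; mean CPM(42°C) = 578.8756
Fold change = 578.8756 / 2516.2639 = 0.23005
log2(0.23005) = -2.1200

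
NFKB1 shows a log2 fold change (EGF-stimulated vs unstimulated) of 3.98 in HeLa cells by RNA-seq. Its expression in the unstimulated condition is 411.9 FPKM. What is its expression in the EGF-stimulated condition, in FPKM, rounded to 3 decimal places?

Fold change = 2^(3.98) = 15.7797
EGF-stimulated expression = 411.9 × 15.7797 = 6499.668

6499.668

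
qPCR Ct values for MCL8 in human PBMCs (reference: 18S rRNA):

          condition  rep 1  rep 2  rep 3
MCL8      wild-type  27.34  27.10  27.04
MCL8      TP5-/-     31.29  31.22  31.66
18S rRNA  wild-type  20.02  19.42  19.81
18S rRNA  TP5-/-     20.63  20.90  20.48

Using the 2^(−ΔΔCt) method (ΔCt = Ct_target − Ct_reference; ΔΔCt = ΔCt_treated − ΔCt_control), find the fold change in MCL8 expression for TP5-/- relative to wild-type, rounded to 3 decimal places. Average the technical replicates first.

Mean Ct: MCL8 wild-type 27.160; MCL8 TP5-/- 31.390; 18S rRNA wild-type 19.750; 18S rRNA TP5-/- 20.670
ΔCt(wild-type) = 27.160 − 19.750 = 7.410
ΔCt(TP5-/-) = 31.390 − 20.670 = 10.720
ΔΔCt = 10.720 − 7.410 = 3.310
Fold change = 2^(−3.310) = 0.1008

0.101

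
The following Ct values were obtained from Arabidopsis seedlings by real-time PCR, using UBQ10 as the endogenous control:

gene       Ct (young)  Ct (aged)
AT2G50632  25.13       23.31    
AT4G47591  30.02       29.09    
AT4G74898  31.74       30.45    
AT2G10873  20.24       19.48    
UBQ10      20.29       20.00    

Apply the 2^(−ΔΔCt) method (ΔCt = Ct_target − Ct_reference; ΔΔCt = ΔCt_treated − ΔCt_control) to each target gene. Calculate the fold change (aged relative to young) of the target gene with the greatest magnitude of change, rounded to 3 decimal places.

2.888

AT2G50632: ΔΔCt = (23.31−20.00) − (25.13−20.29) = 3.31 − 4.84 = -1.53; fold change = 2^1.53 = 2.888
AT4G47591: ΔΔCt = (29.09−20.00) − (30.02−20.29) = 9.09 − 9.73 = -0.64; fold change = 2^0.64 = 1.558
AT4G74898: ΔΔCt = (30.45−20.00) − (31.74−20.29) = 10.45 − 11.45 = -1.00; fold change = 2^1.00 = 2.000
AT2G10873: ΔΔCt = (19.48−20.00) − (20.24−20.29) = -0.52 − (-0.05) = -0.47; fold change = 2^0.47 = 1.385
AT2G50632 has the largest |ΔΔCt| = 1.53.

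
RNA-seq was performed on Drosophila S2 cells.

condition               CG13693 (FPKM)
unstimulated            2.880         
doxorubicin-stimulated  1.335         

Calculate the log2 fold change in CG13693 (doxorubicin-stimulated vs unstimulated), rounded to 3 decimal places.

Fold change = 1.335 / 2.880 = 0.4635
log2(0.4635) = -1.1092

-1.109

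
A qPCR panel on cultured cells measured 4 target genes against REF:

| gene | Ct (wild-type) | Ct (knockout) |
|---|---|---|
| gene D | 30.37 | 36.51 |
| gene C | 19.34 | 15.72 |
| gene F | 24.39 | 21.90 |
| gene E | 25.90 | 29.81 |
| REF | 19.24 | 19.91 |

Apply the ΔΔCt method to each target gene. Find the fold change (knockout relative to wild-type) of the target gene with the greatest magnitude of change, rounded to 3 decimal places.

gene D: ΔΔCt = (36.51−19.91) − (30.37−19.24) = 16.60 − 11.13 = 5.47; fold change = 2^-5.47 = 0.023
gene C: ΔΔCt = (15.72−19.91) − (19.34−19.24) = -4.19 − 0.10 = -4.29; fold change = 2^4.29 = 19.562
gene F: ΔΔCt = (21.90−19.91) − (24.39−19.24) = 1.99 − 5.15 = -3.16; fold change = 2^3.16 = 8.938
gene E: ΔΔCt = (29.81−19.91) − (25.90−19.24) = 9.90 − 6.66 = 3.24; fold change = 2^-3.24 = 0.106
gene D has the largest |ΔΔCt| = 5.47.

0.023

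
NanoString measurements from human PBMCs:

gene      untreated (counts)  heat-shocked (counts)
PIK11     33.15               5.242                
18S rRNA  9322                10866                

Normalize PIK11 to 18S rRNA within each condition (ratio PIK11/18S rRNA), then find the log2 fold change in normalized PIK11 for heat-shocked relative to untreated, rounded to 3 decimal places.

-2.882

PIK11/18S rRNA (untreated) = 33.15 / 9322 = 0.0035561
PIK11/18S rRNA (heat-shocked) = 5.242 / 10866 = 0.00048242
Fold change = 0.00048242 / 0.0035561 = 0.1357
log2(0.1357) = -2.8819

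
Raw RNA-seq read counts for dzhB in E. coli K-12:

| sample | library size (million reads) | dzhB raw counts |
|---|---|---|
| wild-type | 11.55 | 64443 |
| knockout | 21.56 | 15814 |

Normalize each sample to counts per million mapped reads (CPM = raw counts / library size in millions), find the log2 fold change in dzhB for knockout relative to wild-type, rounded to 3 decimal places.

-2.927

CPM(wild-type) = 64443 / 11.55 = 5579.4805
CPM(knockout) = 15814 / 21.56 = 733.4879
Fold change = 733.4879 / 5579.4805 = 0.13146
log2(0.13146) = -2.9273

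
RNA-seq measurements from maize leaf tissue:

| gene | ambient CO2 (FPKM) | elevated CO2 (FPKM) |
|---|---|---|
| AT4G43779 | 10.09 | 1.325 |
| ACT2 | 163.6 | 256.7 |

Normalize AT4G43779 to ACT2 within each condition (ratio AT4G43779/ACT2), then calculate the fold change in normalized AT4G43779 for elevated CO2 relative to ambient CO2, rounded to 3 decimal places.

0.084

AT4G43779/ACT2 (ambient CO2) = 10.09 / 163.6 = 0.061675
AT4G43779/ACT2 (elevated CO2) = 1.325 / 256.7 = 0.0051617
Fold change = 0.0051617 / 0.061675 = 0.0837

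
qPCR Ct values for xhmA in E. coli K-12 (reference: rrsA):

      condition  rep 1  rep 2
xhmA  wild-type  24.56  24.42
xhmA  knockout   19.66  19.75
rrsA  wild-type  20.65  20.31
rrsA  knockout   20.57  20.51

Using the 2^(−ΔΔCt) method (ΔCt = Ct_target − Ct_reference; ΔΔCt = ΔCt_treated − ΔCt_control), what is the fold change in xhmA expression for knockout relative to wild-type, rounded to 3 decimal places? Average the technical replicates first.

Mean Ct: xhmA wild-type 24.490; xhmA knockout 19.705; rrsA wild-type 20.480; rrsA knockout 20.540
ΔCt(wild-type) = 24.490 − 20.480 = 4.010
ΔCt(knockout) = 19.705 − 20.540 = -0.835
ΔΔCt = -0.835 − 4.010 = -4.845
Fold change = 2^(−(-4.845)) = 2^4.845 = 28.7402

28.740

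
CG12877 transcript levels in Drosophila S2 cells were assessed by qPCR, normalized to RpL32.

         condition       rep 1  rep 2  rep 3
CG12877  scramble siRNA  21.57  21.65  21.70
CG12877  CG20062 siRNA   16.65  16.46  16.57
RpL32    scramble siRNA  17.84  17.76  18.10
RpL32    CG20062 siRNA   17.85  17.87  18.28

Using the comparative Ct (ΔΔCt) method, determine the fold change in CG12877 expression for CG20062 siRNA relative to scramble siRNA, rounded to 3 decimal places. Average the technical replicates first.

36.252

Mean Ct: CG12877 scramble siRNA 21.640; CG12877 CG20062 siRNA 16.560; RpL32 scramble siRNA 17.900; RpL32 CG20062 siRNA 18.000
ΔCt(scramble siRNA) = 21.640 − 17.900 = 3.740
ΔCt(CG20062 siRNA) = 16.560 − 18.000 = -1.440
ΔΔCt = -1.440 − 3.740 = -5.180
Fold change = 2^(−(-5.180)) = 2^5.180 = 36.2523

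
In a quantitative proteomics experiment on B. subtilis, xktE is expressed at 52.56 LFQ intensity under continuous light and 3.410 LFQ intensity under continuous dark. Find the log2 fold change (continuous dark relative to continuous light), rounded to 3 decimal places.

Fold change = 3.410 / 52.56 = 0.0649
log2(0.0649) = -3.9461

-3.946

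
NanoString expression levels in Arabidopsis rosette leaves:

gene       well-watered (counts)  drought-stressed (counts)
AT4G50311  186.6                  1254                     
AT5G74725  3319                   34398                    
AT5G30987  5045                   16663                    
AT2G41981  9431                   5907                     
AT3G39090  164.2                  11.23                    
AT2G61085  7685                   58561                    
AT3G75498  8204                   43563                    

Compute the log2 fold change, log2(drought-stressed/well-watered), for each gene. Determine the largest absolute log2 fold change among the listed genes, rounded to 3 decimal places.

log2(1254/186.6) = 2.749  (AT4G50311)
log2(34398/3319) = 3.374  (AT5G74725)
log2(16663/5045) = 1.724  (AT5G30987)
log2(5907/9431) = -0.675  (AT2G41981)
log2(11.23/164.2) = -3.870  (AT3G39090)
log2(58561/7685) = 2.930  (AT2G61085)
log2(43563/8204) = 2.409  (AT3G75498)
The largest magnitude belongs to AT3G39090.

3.870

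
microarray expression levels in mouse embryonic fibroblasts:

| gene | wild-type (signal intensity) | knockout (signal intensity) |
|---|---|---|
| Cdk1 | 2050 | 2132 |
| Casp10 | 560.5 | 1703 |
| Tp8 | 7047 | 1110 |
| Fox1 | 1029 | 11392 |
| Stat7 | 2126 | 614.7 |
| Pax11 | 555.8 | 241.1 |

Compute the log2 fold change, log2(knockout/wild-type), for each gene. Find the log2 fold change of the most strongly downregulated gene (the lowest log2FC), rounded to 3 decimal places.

-2.666

log2(2132/2050) = 0.057  (Cdk1)
log2(1703/560.5) = 1.603  (Casp10)
log2(1110/7047) = -2.666  (Tp8)
log2(11392/1029) = 3.469  (Fox1)
log2(614.7/2126) = -1.790  (Stat7)
log2(241.1/555.8) = -1.205  (Pax11)
Tp8 is most strongly downregulated.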